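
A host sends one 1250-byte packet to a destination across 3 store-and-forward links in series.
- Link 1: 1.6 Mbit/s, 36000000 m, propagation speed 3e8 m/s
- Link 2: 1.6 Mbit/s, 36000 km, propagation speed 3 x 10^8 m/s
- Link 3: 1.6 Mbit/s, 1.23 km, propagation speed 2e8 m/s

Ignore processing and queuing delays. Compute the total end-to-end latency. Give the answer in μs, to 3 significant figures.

259000 μs

L = 1250 × 8 = 10000 bits.
Transmission delay per hop = L/R = 10000/1600000 = 6250 μs; 3 hops → 18750 μs.
Propagation delays (d/s per hop): 120000, 120000, 6.15 μs; sum = 240006 μs.
End-to-end = 259000 μs.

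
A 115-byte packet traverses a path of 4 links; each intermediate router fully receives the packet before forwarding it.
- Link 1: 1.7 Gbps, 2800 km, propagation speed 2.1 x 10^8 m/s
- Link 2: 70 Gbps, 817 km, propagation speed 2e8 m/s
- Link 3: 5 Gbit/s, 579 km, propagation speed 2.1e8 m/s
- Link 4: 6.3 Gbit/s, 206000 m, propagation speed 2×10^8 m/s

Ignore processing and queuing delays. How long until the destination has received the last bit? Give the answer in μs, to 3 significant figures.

21200 μs

L = 115 × 8 = 920 bits.
Transmission delays (L/R per hop): 0.541176, 0.0131429, 0.184, 0.146032 μs; sum = 0.884351 μs.
Propagation delays (d/s per hop): 13333.3, 4085, 2757.14, 1030 μs; sum = 21205.5 μs.
End-to-end = 21200 μs.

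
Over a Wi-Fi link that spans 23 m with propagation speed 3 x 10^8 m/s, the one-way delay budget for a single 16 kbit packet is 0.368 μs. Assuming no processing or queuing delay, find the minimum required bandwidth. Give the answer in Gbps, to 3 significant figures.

54.9 Gbps

Propagation delay = 23 / 300000000 = 0.0766667 μs.
Transmission budget = 0.368 − 0.0766667 = 0.291333 μs.
R ≥ L / t_tx = 16000 bits / 2.91333e-07 s = 54.9 Gbps.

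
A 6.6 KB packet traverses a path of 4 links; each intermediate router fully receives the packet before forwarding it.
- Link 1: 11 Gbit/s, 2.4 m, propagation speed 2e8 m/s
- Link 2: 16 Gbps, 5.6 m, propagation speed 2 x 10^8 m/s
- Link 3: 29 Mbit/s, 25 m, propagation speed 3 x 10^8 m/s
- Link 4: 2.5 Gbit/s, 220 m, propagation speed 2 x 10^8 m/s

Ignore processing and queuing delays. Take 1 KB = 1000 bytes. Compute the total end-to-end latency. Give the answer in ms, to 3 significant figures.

L = 52800 bits.
Transmission delays (L/R per hop): 0.0048, 0.0033, 1.82069, 0.02112 ms; sum = 1.84991 ms.
Propagation delays (d/s per hop): 1.2e-05, 2.8e-05, 8.33333e-05, 0.0011 ms; sum = 0.00122333 ms.
End-to-end = 1.85 ms.

1.85 ms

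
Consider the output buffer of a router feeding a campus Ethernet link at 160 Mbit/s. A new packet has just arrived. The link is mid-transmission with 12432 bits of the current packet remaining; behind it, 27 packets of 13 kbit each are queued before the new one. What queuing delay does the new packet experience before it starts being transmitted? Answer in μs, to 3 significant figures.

Each queued packet: L/R = 13000/160000000 = 81.25 μs.
27 queued → 2193.75 μs.
Plus remaining 12432 bits of current packet: 77.7 μs.
Queuing delay = 2270 μs.

2270 μs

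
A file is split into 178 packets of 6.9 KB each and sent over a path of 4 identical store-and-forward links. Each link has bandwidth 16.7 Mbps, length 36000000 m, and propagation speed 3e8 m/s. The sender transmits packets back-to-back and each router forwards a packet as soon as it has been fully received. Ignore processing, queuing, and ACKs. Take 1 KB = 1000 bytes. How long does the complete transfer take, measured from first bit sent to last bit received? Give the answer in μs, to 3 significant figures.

Per-hop transmission t_tx = L/R = 55200/16700000 = 3305.39 μs.
Per-hop propagation t_prop = 36000000/300000000 = 120000 μs.
Pipeline fill: first packet needs 4·t_tx to clear all hops; remaining 177 packets each add one t_tx.
Total = (4+178-1)·t_tx + 4·t_prop = 181·3305.39 + 4·120000 = 1080000 μs.

1080000 μs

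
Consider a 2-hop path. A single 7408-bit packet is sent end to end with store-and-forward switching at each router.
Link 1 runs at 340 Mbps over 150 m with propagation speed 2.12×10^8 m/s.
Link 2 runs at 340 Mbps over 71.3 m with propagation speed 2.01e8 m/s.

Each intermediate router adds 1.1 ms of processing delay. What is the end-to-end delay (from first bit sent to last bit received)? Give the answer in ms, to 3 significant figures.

Transmission delay per hop = L/R = 7408/340000000 = 0.0217882 ms; 2 hops → 0.0435765 ms.
Propagation delays (d/s per hop): 0.000707547, 0.000354726 ms; sum = 0.00106227 ms.
Processing at 1 router(s): 1 × 1.1 ms = 1.1 ms.
End-to-end = 1.14 ms.

1.14 ms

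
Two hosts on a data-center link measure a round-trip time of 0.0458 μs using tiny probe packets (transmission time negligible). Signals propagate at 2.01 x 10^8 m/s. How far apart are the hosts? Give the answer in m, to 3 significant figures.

4.60 m

One-way propagation = RTT/2 = 0.0229 μs.
d = s × t = 2.01e+08 × 2.29e-08 = 4.60 m.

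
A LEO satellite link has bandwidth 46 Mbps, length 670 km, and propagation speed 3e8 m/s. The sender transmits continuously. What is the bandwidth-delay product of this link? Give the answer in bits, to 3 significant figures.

103000 bits

Propagation delay = 670000 / 300000000 = 0.00223333 s.
BDP = R × t_prop = 46000000 × 0.00223333 = 102733 bits.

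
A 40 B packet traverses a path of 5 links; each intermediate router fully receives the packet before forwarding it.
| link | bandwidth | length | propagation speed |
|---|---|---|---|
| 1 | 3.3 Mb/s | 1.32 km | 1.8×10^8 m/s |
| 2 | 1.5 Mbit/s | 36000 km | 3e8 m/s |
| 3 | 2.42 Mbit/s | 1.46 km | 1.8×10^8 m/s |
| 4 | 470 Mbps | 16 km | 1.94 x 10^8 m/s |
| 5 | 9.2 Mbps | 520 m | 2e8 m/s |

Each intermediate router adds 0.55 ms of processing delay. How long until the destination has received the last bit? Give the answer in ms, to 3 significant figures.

L = 40 × 8 = 320 bits.
Transmission delays (L/R per hop): 0.0969697, 0.213333, 0.132231, 0.000680851, 0.0347826 ms; sum = 0.477998 ms.
Propagation delays (d/s per hop): 0.00733333, 120, 0.00811111, 0.0824742, 0.0026 ms; sum = 120.101 ms.
Processing at 4 router(s): 4 × 0.55 ms = 2.2 ms.
End-to-end = 123 ms.

123 ms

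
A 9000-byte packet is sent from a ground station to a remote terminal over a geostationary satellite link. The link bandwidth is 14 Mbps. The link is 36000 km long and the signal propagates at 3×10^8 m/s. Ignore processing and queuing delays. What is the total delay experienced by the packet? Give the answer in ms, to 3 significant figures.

L = 9000 × 8 = 72000 bits.
Transmission delay = L/R = 72000 / 14000000 = 5.14286 ms.
Propagation delay = d/s = 36000000 m / 300000000 m/s = 120 ms.
Total = 125 ms.

125 ms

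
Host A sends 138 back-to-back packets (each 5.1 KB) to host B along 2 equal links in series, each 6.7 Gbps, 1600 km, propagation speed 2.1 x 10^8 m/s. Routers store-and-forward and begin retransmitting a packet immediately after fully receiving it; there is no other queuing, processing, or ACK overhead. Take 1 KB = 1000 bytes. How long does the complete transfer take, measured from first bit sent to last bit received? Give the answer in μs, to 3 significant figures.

Per-hop transmission t_tx = L/R = 40800/6700000000 = 6.08955 μs.
Per-hop propagation t_prop = 1600000/210000000 = 7619.05 μs.
Pipeline fill: first packet needs 2·t_tx to clear all hops; remaining 137 packets each add one t_tx.
Total = (2+138-1)·t_tx + 2·t_prop = 139·6.08955 + 2·7619.05 = 16100 μs.

16100 μs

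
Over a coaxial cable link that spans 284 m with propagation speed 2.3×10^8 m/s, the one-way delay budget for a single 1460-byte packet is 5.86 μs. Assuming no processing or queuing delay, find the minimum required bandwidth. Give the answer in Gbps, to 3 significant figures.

2.53 Gbps

L = 11680 bits.
Propagation delay = 284 / 2.3e+08 = 1.23478 μs.
Transmission budget = 5.86 − 1.23478 = 4.62522 μs.
R ≥ L / t_tx = 11680 bits / 4.62522e-06 s = 2.53 Gbps.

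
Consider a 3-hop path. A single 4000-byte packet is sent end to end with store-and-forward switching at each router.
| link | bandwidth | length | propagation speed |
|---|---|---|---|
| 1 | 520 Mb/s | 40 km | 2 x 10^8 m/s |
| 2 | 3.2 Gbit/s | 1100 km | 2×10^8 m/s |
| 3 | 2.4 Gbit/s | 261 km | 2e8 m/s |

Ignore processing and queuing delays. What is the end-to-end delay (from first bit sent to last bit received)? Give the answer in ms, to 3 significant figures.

7.09 ms

L = 4000 × 8 = 32000 bits.
Transmission delays (L/R per hop): 0.0615385, 0.01, 0.0133333 ms; sum = 0.0848718 ms.
Propagation delays (d/s per hop): 0.2, 5.5, 1.305 ms; sum = 7.005 ms.
End-to-end = 7.09 ms.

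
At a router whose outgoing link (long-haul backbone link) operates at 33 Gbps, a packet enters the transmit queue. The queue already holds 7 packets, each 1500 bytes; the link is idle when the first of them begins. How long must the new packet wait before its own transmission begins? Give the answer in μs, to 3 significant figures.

2.55 μs

Each queued packet: L/R = 12000/33000000000 = 0.363636 μs.
7 queued → 2.54545 μs.
Queuing delay = 2.55 μs.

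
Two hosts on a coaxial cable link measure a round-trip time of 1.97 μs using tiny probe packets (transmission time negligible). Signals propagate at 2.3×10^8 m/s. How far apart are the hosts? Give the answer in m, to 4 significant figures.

One-way propagation = RTT/2 = 0.985 μs.
d = s × t = 2.3e+08 × 9.85e-07 = 226.6 m.

226.6 m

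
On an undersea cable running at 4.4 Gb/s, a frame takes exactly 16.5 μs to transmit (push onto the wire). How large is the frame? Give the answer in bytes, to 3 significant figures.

L = R × t_tx = 4400000000 b/s × 1.65e-05 s = 72600 bits.
In bytes: 72600 / 8 = 9080 bytes.

9080 bytes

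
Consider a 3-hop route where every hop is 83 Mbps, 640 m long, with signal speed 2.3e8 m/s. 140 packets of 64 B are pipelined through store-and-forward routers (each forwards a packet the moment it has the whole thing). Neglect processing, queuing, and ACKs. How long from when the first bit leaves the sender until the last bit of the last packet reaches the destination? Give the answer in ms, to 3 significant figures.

0.884 ms

Per-hop transmission t_tx = L/R = 512/83000000 = 0.00616867 ms.
Per-hop propagation t_prop = 640/2.3e+08 = 0.00278261 ms.
Pipeline fill: first packet needs 3·t_tx to clear all hops; remaining 139 packets each add one t_tx.
Total = (3+140-1)·t_tx + 3·t_prop = 142·0.00616867 + 3·0.00278261 = 0.884 ms.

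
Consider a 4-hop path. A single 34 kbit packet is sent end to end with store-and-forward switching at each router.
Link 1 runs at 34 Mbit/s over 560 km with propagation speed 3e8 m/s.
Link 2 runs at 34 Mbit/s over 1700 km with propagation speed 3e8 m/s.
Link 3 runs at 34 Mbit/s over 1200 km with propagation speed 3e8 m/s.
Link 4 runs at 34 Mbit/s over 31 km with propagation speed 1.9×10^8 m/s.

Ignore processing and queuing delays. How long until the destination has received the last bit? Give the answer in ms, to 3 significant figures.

L = 34000 bits.
Transmission delay per hop = L/R = 34000/34000000 = 1 ms; 4 hops → 4 ms.
Propagation delays (d/s per hop): 1.86667, 5.66667, 4, 0.163158 ms; sum = 11.6965 ms.
End-to-end = 15.7 ms.

15.7 ms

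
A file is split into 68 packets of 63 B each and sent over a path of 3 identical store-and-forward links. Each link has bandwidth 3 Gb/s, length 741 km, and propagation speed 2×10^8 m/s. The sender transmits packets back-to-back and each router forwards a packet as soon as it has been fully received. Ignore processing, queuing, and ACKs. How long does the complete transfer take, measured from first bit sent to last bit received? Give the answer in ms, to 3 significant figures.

11.1 ms

Per-hop transmission t_tx = L/R = 504/3000000000 = 0.000168 ms.
Per-hop propagation t_prop = 741000/200000000 = 3.705 ms.
Pipeline fill: first packet needs 3·t_tx to clear all hops; remaining 67 packets each add one t_tx.
Total = (3+68-1)·t_tx + 3·t_prop = 70·0.000168 + 3·3.705 = 11.1 ms.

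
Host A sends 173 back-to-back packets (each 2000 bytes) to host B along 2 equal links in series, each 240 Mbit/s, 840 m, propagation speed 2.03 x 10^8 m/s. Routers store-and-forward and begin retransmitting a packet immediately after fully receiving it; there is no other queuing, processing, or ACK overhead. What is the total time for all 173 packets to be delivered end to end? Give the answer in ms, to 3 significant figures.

Per-hop transmission t_tx = L/R = 16000/240000000 = 0.0666667 ms.
Per-hop propagation t_prop = 840/2.03e+08 = 0.00413793 ms.
Pipeline fill: first packet needs 2·t_tx to clear all hops; remaining 172 packets each add one t_tx.
Total = (2+173-1)·t_tx + 2·t_prop = 174·0.0666667 + 2·0.00413793 = 11.6 ms.

11.6 ms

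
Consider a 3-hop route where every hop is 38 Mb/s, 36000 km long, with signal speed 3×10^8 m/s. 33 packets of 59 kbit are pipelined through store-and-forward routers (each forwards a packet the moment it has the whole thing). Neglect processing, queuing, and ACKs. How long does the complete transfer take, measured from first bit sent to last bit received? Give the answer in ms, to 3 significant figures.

Per-hop transmission t_tx = L/R = 59000/38000000 = 1.55263 ms.
Per-hop propagation t_prop = 36000000/300000000 = 120 ms.
Pipeline fill: first packet needs 3·t_tx to clear all hops; remaining 32 packets each add one t_tx.
Total = (3+33-1)·t_tx + 3·t_prop = 35·1.55263 + 3·120 = 414 ms.

414 ms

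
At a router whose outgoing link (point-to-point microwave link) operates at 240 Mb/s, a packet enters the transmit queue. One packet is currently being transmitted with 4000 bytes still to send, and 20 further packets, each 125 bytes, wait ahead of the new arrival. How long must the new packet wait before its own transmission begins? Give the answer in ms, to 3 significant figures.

0.217 ms

Each queued packet: L/R = 1000/240000000 = 0.00416667 ms.
20 queued → 0.0833333 ms.
Plus remaining 32000 bits of current packet: 0.133333 ms.
Queuing delay = 0.217 ms.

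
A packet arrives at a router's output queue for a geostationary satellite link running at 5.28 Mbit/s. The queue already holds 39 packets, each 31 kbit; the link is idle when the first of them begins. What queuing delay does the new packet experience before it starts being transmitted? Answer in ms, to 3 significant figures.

Each queued packet: L/R = 31000/5280000 = 5.87121 ms.
39 queued → 228.977 ms.
Queuing delay = 229 ms.

229 ms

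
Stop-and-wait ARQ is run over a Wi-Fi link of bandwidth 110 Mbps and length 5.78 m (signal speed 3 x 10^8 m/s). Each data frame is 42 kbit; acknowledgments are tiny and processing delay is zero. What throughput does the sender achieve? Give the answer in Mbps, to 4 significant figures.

110.0 Mbps

t_tx = L/R = 42000/110000000 = 0.000381818 s.
t_prop = 5.78/300000000 = 1.92667e-08 s; RTT = 3.85333e-08 s.
Cycle = t_tx + RTT = 0.000381857 s.
Throughput = L / cycle = 42000 / 0.000381857 = 110.0 Mbps.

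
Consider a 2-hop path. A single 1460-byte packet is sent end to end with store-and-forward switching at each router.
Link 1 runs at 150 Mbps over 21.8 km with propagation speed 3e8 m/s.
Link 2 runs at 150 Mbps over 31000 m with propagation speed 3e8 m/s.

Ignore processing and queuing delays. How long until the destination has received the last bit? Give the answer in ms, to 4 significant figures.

0.3317 ms

L = 1460 × 8 = 11680 bits.
Transmission delay per hop = L/R = 11680/150000000 = 0.0778667 ms; 2 hops → 0.155733 ms.
Propagation delays (d/s per hop): 0.0726667, 0.103333 ms; sum = 0.176 ms.
End-to-end = 0.3317 ms.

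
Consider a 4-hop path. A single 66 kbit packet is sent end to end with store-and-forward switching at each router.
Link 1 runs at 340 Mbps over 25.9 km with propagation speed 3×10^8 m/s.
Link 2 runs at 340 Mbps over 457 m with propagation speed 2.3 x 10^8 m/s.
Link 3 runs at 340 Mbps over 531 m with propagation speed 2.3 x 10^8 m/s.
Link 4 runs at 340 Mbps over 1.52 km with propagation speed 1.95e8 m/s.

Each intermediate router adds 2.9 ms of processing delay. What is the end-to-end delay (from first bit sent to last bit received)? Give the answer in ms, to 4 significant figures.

L = 66000 bits.
Transmission delay per hop = L/R = 66000/340000000 = 0.194118 ms; 4 hops → 0.776471 ms.
Propagation delays (d/s per hop): 0.0863333, 0.00198696, 0.0023087, 0.00779487 ms; sum = 0.0984239 ms.
Processing at 3 router(s): 3 × 2.9 ms = 8.7 ms.
End-to-end = 9.575 ms.

9.575 ms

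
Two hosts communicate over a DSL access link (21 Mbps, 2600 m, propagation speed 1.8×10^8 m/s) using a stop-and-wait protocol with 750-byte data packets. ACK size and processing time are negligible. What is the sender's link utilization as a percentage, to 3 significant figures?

90.8 %

t_tx = L/R = 6000/21000000 = 0.000285714 s.
t_prop = 2600/180000000 = 1.44444e-05 s; RTT = 2.88889e-05 s.
Cycle = t_tx + RTT = 0.000314603 s.
Utilization = t_tx / cycle = 0.000285714/0.000314603 = 90.8 %.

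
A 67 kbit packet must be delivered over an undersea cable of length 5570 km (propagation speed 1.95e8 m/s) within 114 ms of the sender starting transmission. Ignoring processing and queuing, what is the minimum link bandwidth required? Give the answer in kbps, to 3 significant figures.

Propagation delay = 5570000 / 195000000 = 28.5641 ms.
Transmission budget = 114 − 28.5641 = 85.4359 ms.
R ≥ L / t_tx = 67000 bits / 0.0854359 s = 784 kbps.

784 kbps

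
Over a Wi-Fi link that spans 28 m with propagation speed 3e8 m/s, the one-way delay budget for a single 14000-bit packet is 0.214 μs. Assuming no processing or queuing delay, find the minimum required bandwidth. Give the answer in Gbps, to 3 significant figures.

116 Gbps

Propagation delay = 28 / 300000000 = 0.0933333 μs.
Transmission budget = 0.214 − 0.0933333 = 0.120667 μs.
R ≥ L / t_tx = 14000 bits / 1.20667e-07 s = 116 Gbps.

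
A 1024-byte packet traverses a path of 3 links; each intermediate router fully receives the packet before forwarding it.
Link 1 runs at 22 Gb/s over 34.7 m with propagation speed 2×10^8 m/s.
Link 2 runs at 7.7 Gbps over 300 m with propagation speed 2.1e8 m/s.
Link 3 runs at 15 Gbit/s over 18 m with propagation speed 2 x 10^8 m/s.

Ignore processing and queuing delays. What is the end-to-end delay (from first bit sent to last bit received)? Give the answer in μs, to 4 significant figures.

3.674 μs

L = 1024 × 8 = 8192 bits.
Transmission delays (L/R per hop): 0.372364, 1.0639, 0.546133 μs; sum = 1.98239 μs.
Propagation delays (d/s per hop): 0.1735, 1.42857, 0.09 μs; sum = 1.69207 μs.
End-to-end = 3.674 μs.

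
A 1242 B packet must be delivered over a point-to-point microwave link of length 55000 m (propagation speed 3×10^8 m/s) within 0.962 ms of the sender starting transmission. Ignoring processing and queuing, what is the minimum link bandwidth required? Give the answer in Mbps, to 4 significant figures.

12.76 Mbps

L = 9936 bits.
Propagation delay = 55000 / 300000000 = 0.183333 ms.
Transmission budget = 0.962 − 0.183333 = 0.778667 ms.
R ≥ L / t_tx = 9936 bits / 0.000778667 s = 12.76 Mbps.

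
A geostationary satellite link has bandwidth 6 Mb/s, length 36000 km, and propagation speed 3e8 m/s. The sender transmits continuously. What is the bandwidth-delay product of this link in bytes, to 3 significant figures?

90000 bytes

Propagation delay = 36000000 / 300000000 = 0.12 s.
BDP = R × t_prop = 6000000 × 0.12 = 720000 bits.
In bytes: 720000/8 = 90000 bytes.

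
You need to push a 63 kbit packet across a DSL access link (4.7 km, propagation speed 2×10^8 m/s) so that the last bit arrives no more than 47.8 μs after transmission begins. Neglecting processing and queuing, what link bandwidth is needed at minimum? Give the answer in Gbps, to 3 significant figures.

Propagation delay = 4700 / 200000000 = 23.5 μs.
Transmission budget = 47.8 − 23.5 = 24.3 μs.
R ≥ L / t_tx = 63000 bits / 2.43e-05 s = 2.59 Gbps.

2.59 Gbps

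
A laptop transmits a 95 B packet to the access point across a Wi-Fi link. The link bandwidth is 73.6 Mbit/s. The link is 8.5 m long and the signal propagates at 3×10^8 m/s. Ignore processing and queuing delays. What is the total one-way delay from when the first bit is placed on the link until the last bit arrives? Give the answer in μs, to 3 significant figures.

L = 95 × 8 = 760 bits.
Transmission delay = L/R = 760 / 73600000 = 10.3261 μs.
Propagation delay = d/s = 8.5 m / 300000000 m/s = 0.0283333 μs.
Total = 10.4 μs.

10.4 μs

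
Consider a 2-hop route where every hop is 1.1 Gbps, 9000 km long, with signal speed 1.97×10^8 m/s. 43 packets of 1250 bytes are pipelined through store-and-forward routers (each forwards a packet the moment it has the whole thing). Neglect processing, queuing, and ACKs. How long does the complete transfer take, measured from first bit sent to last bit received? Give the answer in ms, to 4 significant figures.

Per-hop transmission t_tx = L/R = 10000/1100000000 = 0.00909091 ms.
Per-hop propagation t_prop = 9000000/197000000 = 45.6853 ms.
Pipeline fill: first packet needs 2·t_tx to clear all hops; remaining 42 packets each add one t_tx.
Total = (2+43-1)·t_tx + 2·t_prop = 44·0.00909091 + 2·45.6853 = 91.77 ms.

91.77 ms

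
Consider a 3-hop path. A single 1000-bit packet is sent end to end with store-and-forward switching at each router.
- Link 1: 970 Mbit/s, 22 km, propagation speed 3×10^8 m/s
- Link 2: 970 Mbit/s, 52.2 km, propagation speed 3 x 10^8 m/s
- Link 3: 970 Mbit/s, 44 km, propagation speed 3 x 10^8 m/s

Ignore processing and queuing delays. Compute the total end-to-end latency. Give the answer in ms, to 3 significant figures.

0.397 ms

Transmission delay per hop = L/R = 1000/970000000 = 0.00103093 ms; 3 hops → 0.00309278 ms.
Propagation delays (d/s per hop): 0.0733333, 0.174, 0.146667 ms; sum = 0.394 ms.
End-to-end = 0.397 ms.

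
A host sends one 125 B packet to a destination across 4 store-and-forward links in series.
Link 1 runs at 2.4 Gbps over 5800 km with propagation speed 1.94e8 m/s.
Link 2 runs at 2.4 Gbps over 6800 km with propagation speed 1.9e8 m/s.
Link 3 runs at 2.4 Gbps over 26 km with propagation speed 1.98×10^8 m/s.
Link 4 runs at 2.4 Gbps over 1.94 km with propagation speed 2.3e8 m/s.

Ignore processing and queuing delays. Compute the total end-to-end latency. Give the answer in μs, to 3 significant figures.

L = 125 × 8 = 1000 bits.
Transmission delay per hop = L/R = 1000/2400000000 = 0.416667 μs; 4 hops → 1.66667 μs.
Propagation delays (d/s per hop): 29896.9, 35789.5, 131.313, 8.43478 μs; sum = 65826.1 μs.
End-to-end = 65800 μs.

65800 μs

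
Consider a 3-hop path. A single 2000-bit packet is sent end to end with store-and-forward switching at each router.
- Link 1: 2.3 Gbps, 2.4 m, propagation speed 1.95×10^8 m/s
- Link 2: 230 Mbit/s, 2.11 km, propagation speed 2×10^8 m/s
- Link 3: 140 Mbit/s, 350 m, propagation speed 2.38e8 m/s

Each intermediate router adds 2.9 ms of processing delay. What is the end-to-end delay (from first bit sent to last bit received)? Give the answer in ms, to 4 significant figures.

Transmission delays (L/R per hop): 0.000869565, 0.00869565, 0.0142857 ms; sum = 0.0238509 ms.
Propagation delays (d/s per hop): 1.23077e-05, 0.01055, 0.00147059 ms; sum = 0.0120329 ms.
Processing at 2 router(s): 2 × 2.9 ms = 5.8 ms.
End-to-end = 5.836 ms.

5.836 ms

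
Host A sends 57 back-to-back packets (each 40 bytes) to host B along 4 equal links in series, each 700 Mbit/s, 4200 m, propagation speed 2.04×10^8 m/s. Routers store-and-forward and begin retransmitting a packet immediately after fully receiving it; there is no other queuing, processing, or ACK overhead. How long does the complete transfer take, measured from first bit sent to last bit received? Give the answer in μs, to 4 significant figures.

Per-hop transmission t_tx = L/R = 320/700000000 = 0.457143 μs.
Per-hop propagation t_prop = 4200/204000000 = 20.5882 μs.
Pipeline fill: first packet needs 4·t_tx to clear all hops; remaining 56 packets each add one t_tx.
Total = (4+57-1)·t_tx + 4·t_prop = 60·0.457143 + 4·20.5882 = 109.8 μs.

109.8 μs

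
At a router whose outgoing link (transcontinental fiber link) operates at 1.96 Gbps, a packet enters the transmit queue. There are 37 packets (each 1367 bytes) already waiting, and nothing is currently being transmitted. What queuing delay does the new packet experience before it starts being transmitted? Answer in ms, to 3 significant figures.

0.206 ms

Each queued packet: L/R = 10936/1960000000 = 0.00557959 ms.
37 queued → 0.206445 ms.
Queuing delay = 0.206 ms.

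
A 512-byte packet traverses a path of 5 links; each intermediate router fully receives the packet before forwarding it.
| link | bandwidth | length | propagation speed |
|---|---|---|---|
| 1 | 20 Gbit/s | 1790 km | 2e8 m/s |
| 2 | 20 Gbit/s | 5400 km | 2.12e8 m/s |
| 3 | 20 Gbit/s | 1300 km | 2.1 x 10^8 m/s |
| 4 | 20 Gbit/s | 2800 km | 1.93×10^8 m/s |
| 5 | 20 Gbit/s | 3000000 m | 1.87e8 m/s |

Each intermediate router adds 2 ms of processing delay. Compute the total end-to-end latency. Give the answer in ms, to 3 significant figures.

L = 512 × 8 = 4096 bits.
Transmission delay per hop = L/R = 4096/20000000000 = 0.0002048 ms; 5 hops → 0.001024 ms.
Propagation delays (d/s per hop): 8.95, 25.4717, 6.19048, 14.5078, 16.0428 ms; sum = 71.1627 ms.
Processing at 4 router(s): 4 × 2 ms = 8 ms.
End-to-end = 79.2 ms.

79.2 ms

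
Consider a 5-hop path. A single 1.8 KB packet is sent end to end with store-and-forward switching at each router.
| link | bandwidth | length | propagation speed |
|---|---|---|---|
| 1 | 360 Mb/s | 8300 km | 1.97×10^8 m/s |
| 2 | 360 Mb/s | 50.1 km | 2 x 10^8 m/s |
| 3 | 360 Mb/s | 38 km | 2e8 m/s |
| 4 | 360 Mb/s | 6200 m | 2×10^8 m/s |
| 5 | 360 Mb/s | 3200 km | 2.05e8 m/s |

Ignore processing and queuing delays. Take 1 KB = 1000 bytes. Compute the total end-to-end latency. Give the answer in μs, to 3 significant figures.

L = 14400 bits.
Transmission delay per hop = L/R = 14400/360000000 = 40 μs; 5 hops → 200 μs.
Propagation delays (d/s per hop): 42132, 250.5, 190, 31, 15609.8 μs; sum = 58213.2 μs.
End-to-end = 58400 μs.

58400 μs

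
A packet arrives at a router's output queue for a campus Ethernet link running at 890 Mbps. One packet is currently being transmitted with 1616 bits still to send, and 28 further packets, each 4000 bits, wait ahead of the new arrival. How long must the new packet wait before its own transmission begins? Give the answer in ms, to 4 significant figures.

Each queued packet: L/R = 4000/890000000 = 0.00449438 ms.
28 queued → 0.125843 ms.
Plus remaining 1616 bits of current packet: 0.00181573 ms.
Queuing delay = 0.1277 ms.

0.1277 ms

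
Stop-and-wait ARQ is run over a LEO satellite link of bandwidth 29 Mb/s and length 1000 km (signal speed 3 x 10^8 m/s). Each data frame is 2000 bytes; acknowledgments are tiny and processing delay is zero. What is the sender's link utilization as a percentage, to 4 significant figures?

t_tx = L/R = 16000/29000000 = 0.000551724 s.
t_prop = 1000000/300000000 = 0.00333333 s; RTT = 0.00666667 s.
Cycle = t_tx + RTT = 0.00721839 s.
Utilization = t_tx / cycle = 0.000551724/0.00721839 = 7.643 %.

7.643 %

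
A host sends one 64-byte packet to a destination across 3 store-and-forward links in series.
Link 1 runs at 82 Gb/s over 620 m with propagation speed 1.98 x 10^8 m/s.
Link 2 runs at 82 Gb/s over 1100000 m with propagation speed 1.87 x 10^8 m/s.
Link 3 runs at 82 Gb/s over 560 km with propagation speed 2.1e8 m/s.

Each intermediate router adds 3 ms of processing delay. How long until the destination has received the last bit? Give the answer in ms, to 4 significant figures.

L = 64 × 8 = 512 bits.
Transmission delay per hop = L/R = 512/82000000000 = 6.2439e-06 ms; 3 hops → 1.87317e-05 ms.
Propagation delays (d/s per hop): 0.00313131, 5.88235, 2.66667 ms; sum = 8.55215 ms.
Processing at 2 router(s): 2 × 3 ms = 6 ms.
End-to-end = 14.55 ms.

14.55 ms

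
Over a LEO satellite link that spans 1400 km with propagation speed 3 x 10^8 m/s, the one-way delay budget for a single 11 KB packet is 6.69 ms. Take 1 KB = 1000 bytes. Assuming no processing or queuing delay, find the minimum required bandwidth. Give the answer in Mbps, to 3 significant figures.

43.5 Mbps

L = 88000 bits.
Propagation delay = 1400000 / 300000000 = 4.66667 ms.
Transmission budget = 6.69 − 4.66667 = 2.02333 ms.
R ≥ L / t_tx = 88000 bits / 0.00202333 s = 43.5 Mbps.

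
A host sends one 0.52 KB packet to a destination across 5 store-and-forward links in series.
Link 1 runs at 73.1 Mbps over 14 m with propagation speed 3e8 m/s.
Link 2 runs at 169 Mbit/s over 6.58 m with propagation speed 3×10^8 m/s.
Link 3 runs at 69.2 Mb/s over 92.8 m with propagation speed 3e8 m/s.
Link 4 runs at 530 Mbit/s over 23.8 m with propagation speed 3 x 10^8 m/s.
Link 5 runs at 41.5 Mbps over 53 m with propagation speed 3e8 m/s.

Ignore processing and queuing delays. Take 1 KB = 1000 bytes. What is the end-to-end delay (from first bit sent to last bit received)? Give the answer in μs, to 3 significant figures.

250 μs

L = 4160 bits.
Transmission delays (L/R per hop): 56.9083, 24.6154, 60.1156, 7.84906, 100.241 μs; sum = 249.729 μs.
Propagation delays (d/s per hop): 0.0466667, 0.0219333, 0.309333, 0.0793333, 0.176667 μs; sum = 0.633933 μs.
End-to-end = 250 μs.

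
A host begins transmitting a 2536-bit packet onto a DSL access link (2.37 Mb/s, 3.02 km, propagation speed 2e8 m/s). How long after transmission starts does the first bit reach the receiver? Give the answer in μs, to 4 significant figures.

First bit experiences only propagation delay: d/s = 3020/200000000 = 15.10 μs.

15.10 μs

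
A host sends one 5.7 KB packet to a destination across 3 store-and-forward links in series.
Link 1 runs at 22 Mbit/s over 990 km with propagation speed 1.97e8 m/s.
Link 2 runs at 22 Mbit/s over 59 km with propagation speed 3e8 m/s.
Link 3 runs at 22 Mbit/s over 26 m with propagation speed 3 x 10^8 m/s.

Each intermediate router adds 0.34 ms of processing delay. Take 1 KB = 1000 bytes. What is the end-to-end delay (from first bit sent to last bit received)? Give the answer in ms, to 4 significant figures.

L = 45600 bits.
Transmission delay per hop = L/R = 45600/22000000 = 2.07273 ms; 3 hops → 6.21818 ms.
Propagation delays (d/s per hop): 5.02538, 0.196667, 8.66667e-05 ms; sum = 5.22213 ms.
Processing at 2 router(s): 2 × 0.34 ms = 0.68 ms.
End-to-end = 12.12 ms.

12.12 ms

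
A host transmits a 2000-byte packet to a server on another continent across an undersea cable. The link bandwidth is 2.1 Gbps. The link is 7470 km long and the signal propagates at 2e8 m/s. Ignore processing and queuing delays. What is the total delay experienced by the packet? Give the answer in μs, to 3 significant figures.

L = 2000 × 8 = 16000 bits.
Transmission delay = L/R = 16000 / 2100000000 = 7.61905 μs.
Propagation delay = d/s = 7470000 m / 200000000 m/s = 37350 μs.
Total = 37400 μs.

37400 μs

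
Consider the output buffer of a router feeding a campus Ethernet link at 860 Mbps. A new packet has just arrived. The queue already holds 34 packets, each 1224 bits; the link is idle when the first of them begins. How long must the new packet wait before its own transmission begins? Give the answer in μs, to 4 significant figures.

48.39 μs

Each queued packet: L/R = 1224/860000000 = 1.42326 μs.
34 queued → 48.3907 μs.
Queuing delay = 48.39 μs.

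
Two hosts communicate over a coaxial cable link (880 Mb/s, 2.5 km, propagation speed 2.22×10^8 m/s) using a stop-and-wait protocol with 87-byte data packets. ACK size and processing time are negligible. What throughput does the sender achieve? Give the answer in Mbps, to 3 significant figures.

t_tx = L/R = 696/880000000 = 7.90909e-07 s.
t_prop = 2500/2.22e+08 = 1.12613e-05 s; RTT = 2.25225e-05 s.
Cycle = t_tx + RTT = 2.33134e-05 s.
Throughput = L / cycle = 696 / 2.33134e-05 = 29.9 Mbps.

29.9 Mbps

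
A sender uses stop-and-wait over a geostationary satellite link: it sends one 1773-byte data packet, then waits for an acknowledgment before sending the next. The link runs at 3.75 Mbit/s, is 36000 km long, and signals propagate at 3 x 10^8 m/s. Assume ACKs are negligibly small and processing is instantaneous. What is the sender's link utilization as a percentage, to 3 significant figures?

1.55 %

t_tx = L/R = 14184/3750000 = 0.0037824 s.
t_prop = 36000000/300000000 = 0.12 s; RTT = 0.24 s.
Cycle = t_tx + RTT = 0.243782 s.
Utilization = t_tx / cycle = 0.0037824/0.243782 = 1.55 %.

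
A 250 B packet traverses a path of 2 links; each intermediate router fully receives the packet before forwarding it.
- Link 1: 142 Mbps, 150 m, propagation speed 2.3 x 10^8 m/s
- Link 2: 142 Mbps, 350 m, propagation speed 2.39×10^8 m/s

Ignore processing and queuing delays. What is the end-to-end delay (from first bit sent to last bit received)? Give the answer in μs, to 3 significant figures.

L = 250 × 8 = 2000 bits.
Transmission delay per hop = L/R = 2000/142000000 = 14.0845 μs; 2 hops → 28.169 μs.
Propagation delays (d/s per hop): 0.652174, 1.46444 μs; sum = 2.11661 μs.
End-to-end = 30.3 μs.

30.3 μs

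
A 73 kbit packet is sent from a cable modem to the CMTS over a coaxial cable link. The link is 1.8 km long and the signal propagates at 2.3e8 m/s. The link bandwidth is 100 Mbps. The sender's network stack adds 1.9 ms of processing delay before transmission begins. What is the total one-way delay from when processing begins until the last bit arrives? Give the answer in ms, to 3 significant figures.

2.64 ms

L = 73000 bits.
Transmission delay = L/R = 73000 / 100000000 = 0.73 ms.
Propagation delay = d/s = 1800 m / 2.3e+08 m/s = 0.00782609 ms.
Plus processing delay 1.9 ms = 1.9 ms.
Total = 2.64 ms.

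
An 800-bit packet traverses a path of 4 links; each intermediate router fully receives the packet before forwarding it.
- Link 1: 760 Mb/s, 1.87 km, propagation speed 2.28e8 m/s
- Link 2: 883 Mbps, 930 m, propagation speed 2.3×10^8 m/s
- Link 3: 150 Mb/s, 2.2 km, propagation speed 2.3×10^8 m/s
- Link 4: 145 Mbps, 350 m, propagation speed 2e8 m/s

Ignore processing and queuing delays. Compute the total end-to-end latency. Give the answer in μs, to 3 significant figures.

36.4 μs

Transmission delays (L/R per hop): 1.05263, 0.906002, 5.33333, 5.51724 μs; sum = 12.8092 μs.
Propagation delays (d/s per hop): 8.20175, 4.04348, 9.56522, 1.75 μs; sum = 23.5605 μs.
End-to-end = 36.4 μs.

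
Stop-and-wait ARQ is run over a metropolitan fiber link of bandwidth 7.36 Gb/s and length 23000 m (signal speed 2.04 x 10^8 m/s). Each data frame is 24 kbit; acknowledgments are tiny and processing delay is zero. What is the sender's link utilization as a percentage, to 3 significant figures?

1.43 %

t_tx = L/R = 24000/7360000000 = 3.26087e-06 s.
t_prop = 23000/204000000 = 0.000112745 s; RTT = 0.00022549 s.
Cycle = t_tx + RTT = 0.000228751 s.
Utilization = t_tx / cycle = 3.26087e-06/0.000228751 = 1.43 %.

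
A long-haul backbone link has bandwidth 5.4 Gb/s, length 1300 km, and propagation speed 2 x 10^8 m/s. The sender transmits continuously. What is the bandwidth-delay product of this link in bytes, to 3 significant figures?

4390000 bytes

Propagation delay = 1300000 / 200000000 = 0.0065 s.
BDP = R × t_prop = 5400000000 × 0.0065 = 35100000 bits.
In bytes: 35100000/8 = 4390000 bytes.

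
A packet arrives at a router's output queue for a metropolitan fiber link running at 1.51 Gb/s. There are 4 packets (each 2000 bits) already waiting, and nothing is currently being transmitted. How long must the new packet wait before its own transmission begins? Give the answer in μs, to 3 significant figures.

Each queued packet: L/R = 2000/1510000000 = 1.3245 μs.
4 queued → 5.29801 μs.
Queuing delay = 5.30 μs.

5.30 μs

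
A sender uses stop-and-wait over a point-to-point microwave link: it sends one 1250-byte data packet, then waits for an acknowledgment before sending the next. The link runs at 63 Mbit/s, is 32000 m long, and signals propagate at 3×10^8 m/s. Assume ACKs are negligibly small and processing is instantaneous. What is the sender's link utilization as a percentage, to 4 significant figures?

42.66 %

t_tx = L/R = 10000/63000000 = 0.00015873 s.
t_prop = 32000/300000000 = 0.000106667 s; RTT = 0.000213333 s.
Cycle = t_tx + RTT = 0.000372063 s.
Utilization = t_tx / cycle = 0.00015873/0.000372063 = 42.66 %.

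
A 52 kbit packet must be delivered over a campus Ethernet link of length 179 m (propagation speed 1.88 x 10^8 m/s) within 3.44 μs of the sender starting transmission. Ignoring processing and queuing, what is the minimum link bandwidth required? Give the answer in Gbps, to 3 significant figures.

20.9 Gbps

Propagation delay = 179 / 188000000 = 0.952128 μs.
Transmission budget = 3.44 − 0.952128 = 2.48787 μs.
R ≥ L / t_tx = 52000 bits / 2.48787e-06 s = 20.9 Gbps.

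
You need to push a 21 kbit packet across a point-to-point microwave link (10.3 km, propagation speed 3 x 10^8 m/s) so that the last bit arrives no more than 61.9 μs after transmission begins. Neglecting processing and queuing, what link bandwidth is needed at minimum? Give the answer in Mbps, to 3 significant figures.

Propagation delay = 10300 / 300000000 = 34.3333 μs.
Transmission budget = 61.9 − 34.3333 = 27.5667 μs.
R ≥ L / t_tx = 21000 bits / 2.75667e-05 s = 762 Mbps.

762 Mbps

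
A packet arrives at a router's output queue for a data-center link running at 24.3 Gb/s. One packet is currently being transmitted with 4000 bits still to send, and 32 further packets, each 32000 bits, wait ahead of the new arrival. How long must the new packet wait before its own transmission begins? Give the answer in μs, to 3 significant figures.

42.3 μs

Each queued packet: L/R = 32000/24300000000 = 1.31687 μs.
32 queued → 42.1399 μs.
Plus remaining 4000 bits of current packet: 0.164609 μs.
Queuing delay = 42.3 μs.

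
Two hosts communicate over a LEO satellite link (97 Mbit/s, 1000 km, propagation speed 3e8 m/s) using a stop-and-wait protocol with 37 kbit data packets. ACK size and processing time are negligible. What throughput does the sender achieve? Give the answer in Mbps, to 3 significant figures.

t_tx = L/R = 37000/97000000 = 0.000381443 s.
t_prop = 1000000/300000000 = 0.00333333 s; RTT = 0.00666667 s.
Cycle = t_tx + RTT = 0.00704811 s.
Throughput = L / cycle = 37000 / 0.00704811 = 5.25 Mbps.

5.25 Mbps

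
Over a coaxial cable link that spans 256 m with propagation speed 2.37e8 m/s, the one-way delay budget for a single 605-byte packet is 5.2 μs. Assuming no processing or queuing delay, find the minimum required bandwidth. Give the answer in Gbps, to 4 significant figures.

L = 4840 bits.
Propagation delay = 256 / 237000000 = 1.08017 μs.
Transmission budget = 5.2 − 1.08017 = 4.11983 μs.
R ≥ L / t_tx = 4840 bits / 4.11983e-06 s = 1.175 Gbps.

1.175 Gbps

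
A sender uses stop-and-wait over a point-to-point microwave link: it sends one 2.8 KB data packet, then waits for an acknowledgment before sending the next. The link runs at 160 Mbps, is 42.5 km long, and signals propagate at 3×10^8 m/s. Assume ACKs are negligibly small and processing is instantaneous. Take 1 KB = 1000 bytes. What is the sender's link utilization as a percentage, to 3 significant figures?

33.1 %

t_tx = L/R = 22400/160000000 = 0.00014 s.
t_prop = 42500/300000000 = 0.000141667 s; RTT = 0.000283333 s.
Cycle = t_tx + RTT = 0.000423333 s.
Utilization = t_tx / cycle = 0.00014/0.000423333 = 33.1 %.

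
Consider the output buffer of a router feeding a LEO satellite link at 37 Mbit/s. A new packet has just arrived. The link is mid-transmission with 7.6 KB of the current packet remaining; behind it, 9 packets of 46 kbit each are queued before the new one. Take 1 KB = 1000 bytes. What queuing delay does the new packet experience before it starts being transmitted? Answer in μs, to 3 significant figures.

Each queued packet: L/R = 46000/37000000 = 1243.24 μs.
9 queued → 11189.2 μs.
Plus remaining 60800 bits of current packet: 1643.24 μs.
Queuing delay = 12800 μs.

12800 μs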